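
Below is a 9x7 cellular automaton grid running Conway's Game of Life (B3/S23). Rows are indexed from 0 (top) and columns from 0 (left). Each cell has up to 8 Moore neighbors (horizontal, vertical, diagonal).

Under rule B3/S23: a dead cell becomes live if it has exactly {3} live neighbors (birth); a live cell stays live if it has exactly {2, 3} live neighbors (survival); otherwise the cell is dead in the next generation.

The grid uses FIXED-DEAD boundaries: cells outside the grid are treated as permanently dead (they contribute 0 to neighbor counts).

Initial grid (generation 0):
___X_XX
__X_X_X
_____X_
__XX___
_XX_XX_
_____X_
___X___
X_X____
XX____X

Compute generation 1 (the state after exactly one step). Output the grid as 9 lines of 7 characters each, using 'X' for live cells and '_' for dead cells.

Simulating step by step:
Generation 0 (given above): 20 live cells
Generation 1: 25 live cells
(generation 1 grid is the final answer)

Answer: ___XXXX
___XX_X
__X_XX_
_XXX_X_
_XX_XX_
__XX_X_
_______
X_X____
XX_____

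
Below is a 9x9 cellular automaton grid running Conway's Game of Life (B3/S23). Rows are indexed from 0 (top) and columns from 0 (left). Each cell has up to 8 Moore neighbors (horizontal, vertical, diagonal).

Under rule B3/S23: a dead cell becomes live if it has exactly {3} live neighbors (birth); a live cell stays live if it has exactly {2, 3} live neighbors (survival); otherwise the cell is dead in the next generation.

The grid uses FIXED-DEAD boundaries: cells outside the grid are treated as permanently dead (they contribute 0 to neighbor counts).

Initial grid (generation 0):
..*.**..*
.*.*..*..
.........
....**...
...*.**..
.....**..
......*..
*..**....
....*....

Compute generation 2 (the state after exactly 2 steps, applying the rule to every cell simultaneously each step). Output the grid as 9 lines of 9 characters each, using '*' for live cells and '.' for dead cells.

Simulating step by step:
Generation 0 (given above): 19 live cells
Generation 1: 22 live cells
..****...
..****...
....**...
....***..
.........
....*..*.
....*.*..
...***...
...**....
Generation 2: 12 live cells
(generation 2 grid is the final answer)

Answer: ..*..*...
..*...*..
.........
....*.*..
....*.*..
.....*...
......*..
.........
...*.*...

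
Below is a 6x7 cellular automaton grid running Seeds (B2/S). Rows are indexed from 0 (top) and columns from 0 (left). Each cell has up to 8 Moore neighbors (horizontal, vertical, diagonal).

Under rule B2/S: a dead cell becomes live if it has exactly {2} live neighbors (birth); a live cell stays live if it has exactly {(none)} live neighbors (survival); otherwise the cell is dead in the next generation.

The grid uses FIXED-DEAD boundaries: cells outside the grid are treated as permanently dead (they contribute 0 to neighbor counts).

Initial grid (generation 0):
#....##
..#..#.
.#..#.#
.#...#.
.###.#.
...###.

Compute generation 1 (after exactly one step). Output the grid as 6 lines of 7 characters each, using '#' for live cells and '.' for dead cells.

Simulating step by step:
Generation 0 (given above): 17 live cells
Generation 1: 9 live cells
(generation 1 grid is the final answer)

Answer: .#..#..
#..#...
#..#...
.......
#......
.#....#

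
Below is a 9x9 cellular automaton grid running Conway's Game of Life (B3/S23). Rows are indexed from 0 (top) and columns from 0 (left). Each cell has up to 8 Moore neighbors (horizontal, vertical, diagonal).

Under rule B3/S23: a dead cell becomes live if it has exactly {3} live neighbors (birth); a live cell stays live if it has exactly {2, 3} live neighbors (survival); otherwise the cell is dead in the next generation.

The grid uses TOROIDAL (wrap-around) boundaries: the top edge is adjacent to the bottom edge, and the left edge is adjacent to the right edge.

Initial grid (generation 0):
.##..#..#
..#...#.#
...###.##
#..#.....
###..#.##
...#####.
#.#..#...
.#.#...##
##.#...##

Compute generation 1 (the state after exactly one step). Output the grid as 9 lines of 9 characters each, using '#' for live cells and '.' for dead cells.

Answer: ...#..#..
.##...#.#
#.#######
...#.#...
###..#.#.
...#...#.
###..#...
...##.##.
...##.#..

Derivation:
Simulating step by step:
Generation 0 (given above): 37 live cells
Generation 1: 34 live cells
(generation 1 grid is the final answer)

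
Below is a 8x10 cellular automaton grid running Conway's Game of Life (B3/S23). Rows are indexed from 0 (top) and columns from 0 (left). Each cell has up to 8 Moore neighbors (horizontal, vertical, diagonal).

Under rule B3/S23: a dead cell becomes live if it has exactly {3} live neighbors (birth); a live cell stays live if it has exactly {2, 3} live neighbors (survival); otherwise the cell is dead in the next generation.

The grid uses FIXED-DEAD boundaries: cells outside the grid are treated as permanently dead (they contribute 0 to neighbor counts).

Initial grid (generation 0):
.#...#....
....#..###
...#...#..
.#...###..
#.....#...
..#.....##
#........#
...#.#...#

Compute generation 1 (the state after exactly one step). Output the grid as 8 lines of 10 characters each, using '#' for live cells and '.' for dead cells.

Simulating step by step:
Generation 0 (given above): 22 live cells
Generation 1: 17 live cells
(generation 1 grid is the final answer)

Answer: ........#.
....#.###.
....##....
.....#.#..
.#...##.#.
.#......##
.........#
..........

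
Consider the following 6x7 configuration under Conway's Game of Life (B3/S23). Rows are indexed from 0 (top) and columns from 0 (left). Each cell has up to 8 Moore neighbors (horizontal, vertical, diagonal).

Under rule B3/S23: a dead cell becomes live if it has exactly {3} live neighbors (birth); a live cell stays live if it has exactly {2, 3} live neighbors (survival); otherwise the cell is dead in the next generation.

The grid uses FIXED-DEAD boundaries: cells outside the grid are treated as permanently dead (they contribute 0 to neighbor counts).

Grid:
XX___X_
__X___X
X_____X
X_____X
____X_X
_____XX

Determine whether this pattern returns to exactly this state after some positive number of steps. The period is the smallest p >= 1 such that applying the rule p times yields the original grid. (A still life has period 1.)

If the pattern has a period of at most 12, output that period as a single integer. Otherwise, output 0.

Simulating and comparing each generation to the original:
Gen 0 (original, given above): 13 live cells
Gen 1: 11 live cells, differs from original
Gen 2: 8 live cells, differs from original
Gen 3: 5 live cells, differs from original
Gen 4: 6 live cells, differs from original
Gen 5: 5 live cells, differs from original
Gen 6: 3 live cells, differs from original
Gen 7: 2 live cells, differs from original
Gen 8: 0 live cells, differs from original
Gen 9: 0 live cells, differs from original
Gen 10: 0 live cells, differs from original
Gen 11: 0 live cells, differs from original
Gen 12: 0 live cells, differs from original
No period found within 12 steps.

Answer: 0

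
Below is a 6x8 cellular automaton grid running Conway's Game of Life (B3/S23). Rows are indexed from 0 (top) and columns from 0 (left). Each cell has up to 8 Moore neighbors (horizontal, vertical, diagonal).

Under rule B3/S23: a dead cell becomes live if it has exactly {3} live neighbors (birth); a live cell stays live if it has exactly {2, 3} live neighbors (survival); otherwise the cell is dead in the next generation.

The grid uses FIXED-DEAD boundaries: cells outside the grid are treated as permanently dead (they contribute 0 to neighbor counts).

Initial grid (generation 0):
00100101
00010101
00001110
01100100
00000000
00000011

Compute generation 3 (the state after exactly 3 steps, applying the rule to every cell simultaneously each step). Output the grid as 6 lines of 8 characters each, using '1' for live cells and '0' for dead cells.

Answer: 00010000
00101100
00000010
00110001
00001010
00000000

Derivation:
Simulating step by step:
Generation 0 (given above): 14 live cells
Generation 1: 9 live cells
00001000
00010001
00110000
00001110
00000010
00000000
Generation 2: 12 live cells
00000000
00111000
00110110
00011110
00000010
00000000
Generation 3: 10 live cells
(generation 3 grid is the final answer)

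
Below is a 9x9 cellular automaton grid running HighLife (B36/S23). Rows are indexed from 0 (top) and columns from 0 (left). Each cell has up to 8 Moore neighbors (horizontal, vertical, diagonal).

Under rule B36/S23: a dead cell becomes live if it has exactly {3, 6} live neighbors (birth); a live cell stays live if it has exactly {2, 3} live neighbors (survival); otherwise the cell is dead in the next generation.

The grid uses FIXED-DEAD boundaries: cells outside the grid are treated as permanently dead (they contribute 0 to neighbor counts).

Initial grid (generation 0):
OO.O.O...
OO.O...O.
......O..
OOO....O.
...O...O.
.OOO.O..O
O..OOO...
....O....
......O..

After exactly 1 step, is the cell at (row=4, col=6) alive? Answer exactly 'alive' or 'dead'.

Simulating step by step:
Generation 0 (given above): 26 live cells
Generation 1: 28 live cells
OO..O....
OO..O.O..
......OO.
.OO...OO.
O.OOO.OOO
.O..OOO..
.O...O...
...OO....
.........

Cell (4,6) at generation 1: 1 -> alive

Answer: alive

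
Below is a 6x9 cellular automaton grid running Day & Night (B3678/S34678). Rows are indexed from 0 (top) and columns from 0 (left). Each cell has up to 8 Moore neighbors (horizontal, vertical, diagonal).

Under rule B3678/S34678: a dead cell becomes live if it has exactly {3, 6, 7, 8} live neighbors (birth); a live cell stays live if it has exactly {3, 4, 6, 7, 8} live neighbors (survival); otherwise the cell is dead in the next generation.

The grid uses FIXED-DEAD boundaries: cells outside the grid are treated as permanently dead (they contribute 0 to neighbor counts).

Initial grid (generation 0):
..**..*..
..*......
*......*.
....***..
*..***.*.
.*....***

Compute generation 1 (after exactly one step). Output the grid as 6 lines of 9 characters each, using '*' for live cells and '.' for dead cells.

Answer: .........
.*.*.....
.....**..
...*****.
....*.***
....****.

Derivation:
Simulating step by step:
Generation 0 (given above): 18 live cells
Generation 1: 17 live cells
(generation 1 grid is the final answer)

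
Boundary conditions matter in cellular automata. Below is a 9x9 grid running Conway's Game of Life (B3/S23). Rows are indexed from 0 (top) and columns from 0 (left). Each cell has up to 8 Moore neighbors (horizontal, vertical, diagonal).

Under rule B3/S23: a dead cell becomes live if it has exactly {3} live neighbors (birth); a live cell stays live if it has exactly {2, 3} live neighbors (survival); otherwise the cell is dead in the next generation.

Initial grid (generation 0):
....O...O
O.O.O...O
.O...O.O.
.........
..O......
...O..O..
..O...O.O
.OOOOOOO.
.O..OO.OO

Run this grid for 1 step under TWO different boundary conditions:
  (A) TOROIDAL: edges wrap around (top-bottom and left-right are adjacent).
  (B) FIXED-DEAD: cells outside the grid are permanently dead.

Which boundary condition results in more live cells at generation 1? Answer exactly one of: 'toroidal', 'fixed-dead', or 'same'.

Answer: toroidal

Derivation:
Under TOROIDAL boundary, generation 1:
.O..O....
OO.OOO.OO
OO......O
.........
.........
..OO...O.
.O.......
.O.......
.O......O
Population = 19

Under FIXED-DEAD boundary, generation 1:
...O.....
.O.OOO.OO
.O.......
.........
.........
..OO...O.
.O.......
.O.......
.O.....OO
Population = 16

Comparison: toroidal=19, fixed-dead=16 -> toroidal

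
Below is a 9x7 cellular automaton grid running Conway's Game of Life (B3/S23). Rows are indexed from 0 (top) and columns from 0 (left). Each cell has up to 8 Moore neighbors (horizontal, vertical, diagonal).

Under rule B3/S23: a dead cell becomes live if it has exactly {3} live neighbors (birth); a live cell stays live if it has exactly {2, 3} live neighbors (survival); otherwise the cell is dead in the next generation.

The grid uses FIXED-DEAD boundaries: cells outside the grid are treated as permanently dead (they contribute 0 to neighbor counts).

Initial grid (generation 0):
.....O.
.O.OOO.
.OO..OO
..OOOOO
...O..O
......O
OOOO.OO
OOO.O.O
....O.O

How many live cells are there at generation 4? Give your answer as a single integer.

Simulating step by step:
Generation 0 (given above): 30 live cells
Generation 1: 21 live cells
.....O.
.O.O...
.O.....
.O.....
..OO..O
.O.OO.O
O..OO.O
O...O.O
.O.O...
Generation 2: 18 live cells
.......
..O....
OO.....
.O.....
.O.OOO.
.O....O
OOO...O
OOO.O..
.......
Generation 3: 19 live cells
.......
.O.....
OOO....
.O..O..
OO..OO.
...OO.O
...O.O.
O.OO...
.O.....
Generation 4: 21 live cells
.......
OOO....
O.O....
...OOO.
OOO....
..OO..O
.....O.
.OOOO..
.OO....
Population at generation 4: 21

Answer: 21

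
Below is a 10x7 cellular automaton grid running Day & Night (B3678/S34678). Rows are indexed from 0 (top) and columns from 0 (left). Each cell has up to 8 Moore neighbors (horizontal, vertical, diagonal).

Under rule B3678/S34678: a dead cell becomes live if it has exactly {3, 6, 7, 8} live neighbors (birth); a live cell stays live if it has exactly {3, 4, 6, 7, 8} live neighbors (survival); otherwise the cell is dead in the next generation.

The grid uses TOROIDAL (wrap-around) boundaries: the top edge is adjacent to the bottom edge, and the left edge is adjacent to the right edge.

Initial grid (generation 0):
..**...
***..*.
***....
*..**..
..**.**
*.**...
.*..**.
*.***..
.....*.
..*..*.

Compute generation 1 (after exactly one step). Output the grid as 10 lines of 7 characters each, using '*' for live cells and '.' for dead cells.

Answer: ..***.*
**....*
***.*..
*..***.
*.*...*
..**...
**.**.*
.*.**.*
.**...*
...**..

Derivation:
Simulating step by step:
Generation 0 (given above): 29 live cells
Generation 1: 34 live cells
(generation 1 grid is the final answer)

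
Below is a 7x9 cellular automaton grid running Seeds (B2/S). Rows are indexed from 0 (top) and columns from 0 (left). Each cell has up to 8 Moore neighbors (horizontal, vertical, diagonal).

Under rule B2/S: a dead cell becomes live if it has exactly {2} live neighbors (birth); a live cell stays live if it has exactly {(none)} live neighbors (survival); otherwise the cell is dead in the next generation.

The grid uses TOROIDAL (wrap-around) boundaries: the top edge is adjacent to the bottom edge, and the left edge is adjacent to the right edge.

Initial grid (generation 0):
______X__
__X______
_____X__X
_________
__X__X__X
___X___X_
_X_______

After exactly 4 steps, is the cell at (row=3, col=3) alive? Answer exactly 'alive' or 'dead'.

Answer: dead

Derivation:
Simulating step by step:
Generation 0 (given above): 10 live cells
Generation 1: 23 live cells
_XX______
_____XXX_
_________
X___XXXXX
___XX_XX_
XX__X_X_X
__X___XX_
Generation 2: 6 live cells
___X____X
_XX______
X________
_________
__X______
_________
_________
Generation 3: 6 live cells
XX_______
___X____X
__X______
_X_______
_________
_________
_________
Generation 4: 8 live cells
__X_____X
_________
XX_X_____
__X______
_________
_________
XX_______

Cell (3,3) at generation 4: 0 -> dead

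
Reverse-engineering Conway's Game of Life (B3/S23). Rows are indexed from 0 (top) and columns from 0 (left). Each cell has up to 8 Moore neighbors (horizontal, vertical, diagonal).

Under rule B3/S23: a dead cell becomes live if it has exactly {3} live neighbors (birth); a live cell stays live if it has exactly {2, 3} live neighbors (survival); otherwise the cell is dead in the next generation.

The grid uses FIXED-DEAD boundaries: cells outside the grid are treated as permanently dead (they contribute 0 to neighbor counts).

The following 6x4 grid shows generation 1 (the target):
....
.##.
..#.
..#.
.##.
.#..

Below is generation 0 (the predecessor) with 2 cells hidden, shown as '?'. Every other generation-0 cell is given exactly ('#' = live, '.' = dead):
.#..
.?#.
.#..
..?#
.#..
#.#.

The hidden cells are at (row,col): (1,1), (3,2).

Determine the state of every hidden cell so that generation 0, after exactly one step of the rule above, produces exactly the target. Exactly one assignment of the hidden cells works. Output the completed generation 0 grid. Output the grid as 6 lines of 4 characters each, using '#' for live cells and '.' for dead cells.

Answer: .#..
..#.
.#..
...#
.#..
#.#.

Derivation:
Hidden generation-0 cells (in order): (1,1), (3,2).
A hidden cell only influences target cells in its own 3x3 neighborhood. Try each of the 2^2 = 4 assignments, step the completed generation 0 forward once under B3/S23, and compare with the target:
  (1,1)=. (3,2)=. -> step reproduces the target at every cell -> ACCEPT
  (1,1)=. (3,2)=# -> step gives (2,1)='#' but target has '.' -> reject
  (1,1)=# (3,2)=. -> step gives (0,1)='#' but target has '.' -> reject
  (1,1)=# (3,2)=# -> step gives (0,1)='#' but target has '.' -> reject
Unique solution: (1,1)=dead, (3,2)=dead.
Check: live-neighbor counts of every cell in the completed generation 0:
1121
2321
1132
2230
2232
1311
Applying B3/S23 to generation 0 with these counts gives:
....
.##.
..#.
..#.
.##.
.#..
which matches the target exactly.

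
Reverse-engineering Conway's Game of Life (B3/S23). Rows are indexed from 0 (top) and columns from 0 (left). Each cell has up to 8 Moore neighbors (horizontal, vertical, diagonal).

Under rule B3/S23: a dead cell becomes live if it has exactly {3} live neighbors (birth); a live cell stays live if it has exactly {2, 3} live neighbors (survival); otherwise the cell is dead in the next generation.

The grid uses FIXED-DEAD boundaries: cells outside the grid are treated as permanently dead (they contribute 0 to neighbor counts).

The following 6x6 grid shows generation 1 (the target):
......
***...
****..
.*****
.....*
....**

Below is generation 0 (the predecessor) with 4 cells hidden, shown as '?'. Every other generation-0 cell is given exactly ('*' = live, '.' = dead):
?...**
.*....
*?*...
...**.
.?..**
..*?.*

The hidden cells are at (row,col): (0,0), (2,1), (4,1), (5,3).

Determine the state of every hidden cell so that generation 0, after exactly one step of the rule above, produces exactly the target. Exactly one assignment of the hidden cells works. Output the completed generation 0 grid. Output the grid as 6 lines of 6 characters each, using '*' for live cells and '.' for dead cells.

Hidden generation-0 cells (in order): (0,0), (2,1), (4,1), (5,3).
A hidden cell only influences target cells in its own 3x3 neighborhood. Try each of the 2^4 = 16 assignments, step the completed generation 0 forward once under B3/S23, and compare with the target:
  (0,0)=. (2,1)=. (4,1)=. (5,3)=. -> step gives (1,0)='.' but target has '*' -> reject
  (0,0)=. (2,1)=. (4,1)=. (5,3)=* -> step gives (1,0)='.' but target has '*' -> reject
  (0,0)=. (2,1)=. (4,1)=* (5,3)=. -> step gives (1,0)='.' but target has '*' -> reject
  (0,0)=. (2,1)=. (4,1)=* (5,3)=* -> step gives (1,0)='.' but target has '*' -> reject
  (0,0)=. (2,1)=* (4,1)=. (5,3)=. -> step reproduces the target at every cell -> ACCEPT
  (0,0)=. (2,1)=* (4,1)=. (5,3)=* -> step gives (4,2)='*' but target has '.' -> reject
  (0,0)=. (2,1)=* (4,1)=* (5,3)=. -> step gives (3,0)='*' but target has '.' -> reject
  (0,0)=. (2,1)=* (4,1)=* (5,3)=* -> step gives (3,0)='*' but target has '.' -> reject
  (0,0)=* (2,1)=. (4,1)=. (5,3)=. -> step gives (1,2)='.' but target has '*' -> reject
  (0,0)=* (2,1)=. (4,1)=. (5,3)=* -> step gives (1,2)='.' but target has '*' -> reject
  (0,0)=* (2,1)=. (4,1)=* (5,3)=. -> step gives (1,2)='.' but target has '*' -> reject
  (0,0)=* (2,1)=. (4,1)=* (5,3)=* -> step gives (1,2)='.' but target has '*' -> reject
  (0,0)=* (2,1)=* (4,1)=. (5,3)=. -> step gives (1,0)='.' but target has '*' -> reject
  (0,0)=* (2,1)=* (4,1)=. (5,3)=* -> step gives (1,0)='.' but target has '*' -> reject
  (0,0)=* (2,1)=* (4,1)=* (5,3)=. -> step gives (1,0)='.' but target has '*' -> reject
  (0,0)=* (2,1)=* (4,1)=* (5,3)=* -> step gives (1,0)='.' but target has '*' -> reject
Unique solution: (0,0)=dead, (2,1)=live, (4,1)=dead, (5,3)=dead.
Check: live-neighbor counts of every cell in the completed generation 0:
111111
333222
233321
233333
012443
010232
Applying B3/S23 to generation 0 with these counts gives:
......
***...
****..
.*****
.....*
....**
which matches the target exactly.

Answer: ....**
.*....
***...
...**.
....**
..*..*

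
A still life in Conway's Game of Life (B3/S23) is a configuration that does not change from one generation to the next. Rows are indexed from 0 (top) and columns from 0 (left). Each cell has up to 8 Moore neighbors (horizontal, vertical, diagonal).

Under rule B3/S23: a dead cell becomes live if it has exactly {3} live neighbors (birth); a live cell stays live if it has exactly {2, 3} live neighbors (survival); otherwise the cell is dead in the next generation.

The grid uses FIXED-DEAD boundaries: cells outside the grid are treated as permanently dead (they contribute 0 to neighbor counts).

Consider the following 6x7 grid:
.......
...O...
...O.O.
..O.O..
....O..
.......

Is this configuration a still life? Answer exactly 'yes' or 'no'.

Answer: no

Derivation:
Compute generation 1 and compare to generation 0 (given above):
Generation 1:
.......
....O..
..OO...
....OO.
...O...
.......
Cell (1,3) differs: gen0=1 vs gen1=0 -> NOT a still life.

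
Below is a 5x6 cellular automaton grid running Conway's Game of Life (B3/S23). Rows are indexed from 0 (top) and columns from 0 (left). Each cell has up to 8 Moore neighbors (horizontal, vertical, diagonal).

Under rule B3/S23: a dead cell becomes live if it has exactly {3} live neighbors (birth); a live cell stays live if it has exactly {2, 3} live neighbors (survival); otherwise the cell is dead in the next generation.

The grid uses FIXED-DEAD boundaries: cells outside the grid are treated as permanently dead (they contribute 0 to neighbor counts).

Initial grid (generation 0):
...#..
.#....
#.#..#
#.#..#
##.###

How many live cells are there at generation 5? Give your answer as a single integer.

Answer: 13

Derivation:
Simulating step by step:
Generation 0 (given above): 13 live cells
Generation 1: 13 live cells
......
.##...
#.#...
#.#..#
######
Generation 2: 12 live cells
......
.##...
#.##..
#....#
#.####
Generation 3: 12 live cells
......
.###..
#.##..
#....#
.#.###
Generation 4: 10 live cells
..#...
.#.#..
#..##.
#....#
....##
Generation 5: 13 live cells
..#...
.#.##.
#####.
...#.#
....##
Population at generation 5: 13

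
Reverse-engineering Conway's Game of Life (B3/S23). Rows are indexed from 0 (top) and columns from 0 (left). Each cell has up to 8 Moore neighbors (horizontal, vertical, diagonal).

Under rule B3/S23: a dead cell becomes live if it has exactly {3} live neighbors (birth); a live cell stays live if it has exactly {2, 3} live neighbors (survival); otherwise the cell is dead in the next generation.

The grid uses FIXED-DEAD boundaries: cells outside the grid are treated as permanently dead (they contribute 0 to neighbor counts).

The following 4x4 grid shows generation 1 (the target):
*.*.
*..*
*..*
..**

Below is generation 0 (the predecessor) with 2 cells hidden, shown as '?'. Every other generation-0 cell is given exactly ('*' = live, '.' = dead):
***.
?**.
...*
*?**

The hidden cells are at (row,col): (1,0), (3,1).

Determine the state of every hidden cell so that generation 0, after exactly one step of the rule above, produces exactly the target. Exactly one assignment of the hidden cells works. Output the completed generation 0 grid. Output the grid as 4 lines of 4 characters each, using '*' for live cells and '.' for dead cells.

Answer: ***.
***.
...*
*.**

Derivation:
Hidden generation-0 cells (in order): (1,0), (3,1).
A hidden cell only influences target cells in its own 3x3 neighborhood. Try each of the 2^2 = 4 assignments, step the completed generation 0 forward once under B3/S23, and compare with the target:
  (1,0)=. (3,1)=. -> step gives (2,0)='.' but target has '*' -> reject
  (1,0)=. (3,1)=* -> step gives (3,1)='*' but target has '.' -> reject
  (1,0)=* (3,1)=. -> step reproduces the target at every cell -> ACCEPT
  (1,0)=* (3,1)=* -> step gives (2,0)='.' but target has '*' -> reject
Unique solution: (1,0)=live, (3,1)=dead.
Check: live-neighbor counts of every cell in the completed generation 0:
3532
3543
3553
0222
Applying B3/S23 to generation 0 with these counts gives:
*.*.
*..*
*..*
..**
which matches the target exactly.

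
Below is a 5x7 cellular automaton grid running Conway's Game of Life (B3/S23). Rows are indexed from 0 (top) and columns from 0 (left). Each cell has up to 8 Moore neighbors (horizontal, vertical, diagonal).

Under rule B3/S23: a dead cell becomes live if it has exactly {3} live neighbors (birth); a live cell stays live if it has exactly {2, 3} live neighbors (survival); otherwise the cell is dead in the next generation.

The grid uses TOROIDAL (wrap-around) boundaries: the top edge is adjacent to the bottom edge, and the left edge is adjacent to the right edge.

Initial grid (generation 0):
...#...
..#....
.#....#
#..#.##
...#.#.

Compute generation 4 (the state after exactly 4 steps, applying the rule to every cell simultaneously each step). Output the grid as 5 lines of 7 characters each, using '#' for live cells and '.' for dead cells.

Simulating step by step:
Generation 0 (given above): 10 live cells
Generation 1: 14 live cells
..###..
..#....
.##..##
#.#..#.
..##.#.
Generation 2: 13 live cells
.#..#..
....##.
#.##.##
#....#.
.....##
Generation 3: 14 live cells
....#.#
###....
##.#...
##.....
#...###
Generation 4: 11 live cells
(generation 4 grid is the final answer)

Answer: ...##..
..##..#
......#
..#.##.
.#..#..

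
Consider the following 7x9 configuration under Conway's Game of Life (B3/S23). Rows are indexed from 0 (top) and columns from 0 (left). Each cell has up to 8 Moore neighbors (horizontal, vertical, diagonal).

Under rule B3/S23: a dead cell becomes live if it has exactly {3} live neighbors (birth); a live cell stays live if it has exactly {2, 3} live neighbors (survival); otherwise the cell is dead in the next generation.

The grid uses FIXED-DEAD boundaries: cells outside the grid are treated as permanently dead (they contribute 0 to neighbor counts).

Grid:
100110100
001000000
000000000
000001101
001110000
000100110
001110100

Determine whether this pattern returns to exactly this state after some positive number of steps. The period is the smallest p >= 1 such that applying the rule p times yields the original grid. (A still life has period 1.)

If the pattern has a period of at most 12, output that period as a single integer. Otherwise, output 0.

Simulating and comparing each generation to the original:
Gen 0 (original, given above): 18 live cells
Gen 1: 16 live cells, differs from original
Gen 2: 10 live cells, differs from original
Gen 3: 9 live cells, differs from original
Gen 4: 9 live cells, differs from original
Gen 5: 9 live cells, differs from original
Gen 6: 9 live cells, differs from original
Gen 7: 6 live cells, differs from original
Gen 8: 4 live cells, differs from original
Gen 9: 4 live cells, differs from original
Gen 10: 4 live cells, differs from original
Gen 11: 4 live cells, differs from original
Gen 12: 4 live cells, differs from original
No period found within 12 steps.

Answer: 0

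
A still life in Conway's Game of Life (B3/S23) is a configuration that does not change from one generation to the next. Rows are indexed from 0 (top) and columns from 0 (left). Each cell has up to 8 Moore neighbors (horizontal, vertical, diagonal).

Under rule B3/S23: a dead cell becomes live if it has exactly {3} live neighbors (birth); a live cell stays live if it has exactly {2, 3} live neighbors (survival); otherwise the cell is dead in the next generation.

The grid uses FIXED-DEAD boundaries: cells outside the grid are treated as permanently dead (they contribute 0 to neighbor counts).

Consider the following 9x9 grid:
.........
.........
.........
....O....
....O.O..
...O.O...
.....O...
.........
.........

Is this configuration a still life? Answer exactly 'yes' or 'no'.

Compute generation 1 and compare to generation 0 (given above):
Generation 1:
.........
.........
.........
.....O...
...OO....
.....OO..
....O....
.........
.........
Cell (3,4) differs: gen0=1 vs gen1=0 -> NOT a still life.

Answer: no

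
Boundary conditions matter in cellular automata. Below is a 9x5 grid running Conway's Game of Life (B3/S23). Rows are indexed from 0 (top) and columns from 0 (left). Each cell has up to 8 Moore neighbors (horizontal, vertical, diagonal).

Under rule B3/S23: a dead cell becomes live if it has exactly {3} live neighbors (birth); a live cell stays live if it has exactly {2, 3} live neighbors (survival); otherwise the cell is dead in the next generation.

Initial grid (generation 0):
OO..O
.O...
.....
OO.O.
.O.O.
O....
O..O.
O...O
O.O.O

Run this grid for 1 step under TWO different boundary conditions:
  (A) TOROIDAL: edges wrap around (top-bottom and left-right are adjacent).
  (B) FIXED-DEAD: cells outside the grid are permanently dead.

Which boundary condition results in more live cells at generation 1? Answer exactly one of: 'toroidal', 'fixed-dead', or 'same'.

Answer: fixed-dead

Derivation:
Under TOROIDAL boundary, generation 1:
..OOO
.O...
OOO..
OO..O
.O...
OOO..
OO...
.....
.....
Population = 16

Under FIXED-DEAD boundary, generation 1:
OO...
OO...
OOO..
OO...
.O...
OOO..
OO...
O...O
.O.O.
Population = 19

Comparison: toroidal=16, fixed-dead=19 -> fixed-dead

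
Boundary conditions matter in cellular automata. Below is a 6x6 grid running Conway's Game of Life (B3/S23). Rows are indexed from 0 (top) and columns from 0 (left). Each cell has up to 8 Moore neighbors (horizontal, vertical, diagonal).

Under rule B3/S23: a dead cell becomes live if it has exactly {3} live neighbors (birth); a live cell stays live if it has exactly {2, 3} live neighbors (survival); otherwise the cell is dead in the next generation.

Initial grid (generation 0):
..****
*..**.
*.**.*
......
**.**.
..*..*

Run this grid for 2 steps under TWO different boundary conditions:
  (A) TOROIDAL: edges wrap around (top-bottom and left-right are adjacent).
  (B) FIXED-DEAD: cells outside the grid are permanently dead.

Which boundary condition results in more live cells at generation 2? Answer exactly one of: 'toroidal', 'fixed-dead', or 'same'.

Under TOROIDAL boundary, generation 2:
**....
...*..
***..*
......
******
....*.
Population = 14

Under FIXED-DEAD boundary, generation 2:
......
.*.*..
.**...
*...*.
*...*.
.*..*.
Population = 10

Comparison: toroidal=14, fixed-dead=10 -> toroidal

Answer: toroidal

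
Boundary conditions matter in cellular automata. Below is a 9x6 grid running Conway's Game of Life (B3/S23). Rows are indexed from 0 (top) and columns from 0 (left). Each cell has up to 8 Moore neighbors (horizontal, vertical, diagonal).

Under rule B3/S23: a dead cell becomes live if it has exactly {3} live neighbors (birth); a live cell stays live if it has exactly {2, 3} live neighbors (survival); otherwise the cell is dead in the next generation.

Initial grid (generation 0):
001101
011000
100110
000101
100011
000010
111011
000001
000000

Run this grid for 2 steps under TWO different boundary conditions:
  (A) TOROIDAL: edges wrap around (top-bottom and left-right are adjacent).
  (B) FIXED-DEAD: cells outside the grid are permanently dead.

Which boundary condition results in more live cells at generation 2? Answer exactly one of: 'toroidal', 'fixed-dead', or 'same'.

Answer: toroidal

Derivation:
Under TOROIDAL boundary, generation 2:
011111
000000
010100
010100
000000
111111
111110
011000
110011
Population = 26

Under FIXED-DEAD boundary, generation 2:
011000
110010
000110
000101
000000
001101
111101
001101
000000
Population = 20

Comparison: toroidal=26, fixed-dead=20 -> toroidal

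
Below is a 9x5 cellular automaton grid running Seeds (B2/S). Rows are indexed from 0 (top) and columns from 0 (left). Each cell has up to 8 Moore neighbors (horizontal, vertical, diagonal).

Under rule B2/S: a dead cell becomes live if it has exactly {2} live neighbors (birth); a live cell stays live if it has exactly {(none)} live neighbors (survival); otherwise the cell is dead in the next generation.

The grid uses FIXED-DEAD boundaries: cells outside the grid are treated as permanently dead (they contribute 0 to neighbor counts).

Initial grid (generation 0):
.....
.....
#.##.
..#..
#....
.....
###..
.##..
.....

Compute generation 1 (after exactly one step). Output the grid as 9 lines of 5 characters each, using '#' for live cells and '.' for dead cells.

Simulating step by step:
Generation 0 (given above): 10 live cells
Generation 1: 10 live cells
(generation 1 grid is the final answer)

Answer: .....
.###.
.....
#....
.#...
..#..
...#.
...#.
.##..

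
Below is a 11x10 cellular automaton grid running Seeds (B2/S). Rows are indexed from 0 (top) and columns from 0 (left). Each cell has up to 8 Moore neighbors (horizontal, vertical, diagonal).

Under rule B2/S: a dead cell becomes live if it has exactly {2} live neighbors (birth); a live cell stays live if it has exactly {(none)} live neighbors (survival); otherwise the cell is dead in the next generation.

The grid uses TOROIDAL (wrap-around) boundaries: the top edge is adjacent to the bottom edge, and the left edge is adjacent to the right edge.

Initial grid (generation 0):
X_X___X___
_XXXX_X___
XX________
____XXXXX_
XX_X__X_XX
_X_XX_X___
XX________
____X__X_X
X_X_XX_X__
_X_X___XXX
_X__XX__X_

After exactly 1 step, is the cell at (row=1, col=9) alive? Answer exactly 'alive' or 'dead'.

Answer: alive

Derivation:
Simulating step by step:
Generation 0 (given above): 44 live cells
Generation 1: 12 live cells
_________X
_______X_X
________XX
___X______
__________
________X_
______XXXX
__X_______
__________
__________
__________

Cell (1,9) at generation 1: 1 -> alive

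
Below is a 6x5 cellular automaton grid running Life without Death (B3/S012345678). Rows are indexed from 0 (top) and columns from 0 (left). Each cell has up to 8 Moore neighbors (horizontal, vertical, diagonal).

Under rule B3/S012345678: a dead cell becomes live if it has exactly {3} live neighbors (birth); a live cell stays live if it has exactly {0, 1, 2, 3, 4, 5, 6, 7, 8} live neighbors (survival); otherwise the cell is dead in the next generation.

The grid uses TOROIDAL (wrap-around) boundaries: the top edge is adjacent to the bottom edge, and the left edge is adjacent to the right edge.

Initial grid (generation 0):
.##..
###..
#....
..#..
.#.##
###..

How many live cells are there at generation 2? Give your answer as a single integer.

Answer: 21

Derivation:
Simulating step by step:
Generation 0 (given above): 13 live cells
Generation 1: 20 live cells
.###.
###..
#.#..
#####
.#.##
###.#
Generation 2: 21 live cells
.###.
###.#
#.#..
#####
.#.##
###.#
Population at generation 2: 21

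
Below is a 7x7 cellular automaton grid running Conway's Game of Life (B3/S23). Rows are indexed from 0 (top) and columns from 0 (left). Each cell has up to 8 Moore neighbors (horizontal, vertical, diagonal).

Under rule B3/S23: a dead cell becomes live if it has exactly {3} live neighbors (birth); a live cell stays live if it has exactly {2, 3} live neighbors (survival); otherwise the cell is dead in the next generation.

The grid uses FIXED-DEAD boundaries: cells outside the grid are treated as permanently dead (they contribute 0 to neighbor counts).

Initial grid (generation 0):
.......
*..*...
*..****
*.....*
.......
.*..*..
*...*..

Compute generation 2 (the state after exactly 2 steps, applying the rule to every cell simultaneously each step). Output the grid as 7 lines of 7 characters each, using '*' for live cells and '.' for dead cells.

Simulating step by step:
Generation 0 (given above): 13 live cells
Generation 1: 10 live cells
.......
...*.*.
**.****
....*.*
.......
.......
.......
Generation 2: 10 live cells
(generation 2 grid is the final answer)

Answer: .......
..**.**
..**..*
...**.*
.......
.......
.......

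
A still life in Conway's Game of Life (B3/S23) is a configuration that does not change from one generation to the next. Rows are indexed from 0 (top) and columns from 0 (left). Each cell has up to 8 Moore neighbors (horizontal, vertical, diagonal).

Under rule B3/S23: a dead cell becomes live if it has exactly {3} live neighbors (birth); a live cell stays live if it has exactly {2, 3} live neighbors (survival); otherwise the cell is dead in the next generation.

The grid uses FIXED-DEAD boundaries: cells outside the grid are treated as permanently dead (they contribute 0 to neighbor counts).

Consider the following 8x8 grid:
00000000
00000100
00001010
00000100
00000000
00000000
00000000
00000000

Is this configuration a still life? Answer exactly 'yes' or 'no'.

Compute generation 1 and compare to generation 0 (given above):
Generation 1:
00000000
00000100
00001010
00000100
00000000
00000000
00000000
00000000
The grids are IDENTICAL -> still life.

Answer: yes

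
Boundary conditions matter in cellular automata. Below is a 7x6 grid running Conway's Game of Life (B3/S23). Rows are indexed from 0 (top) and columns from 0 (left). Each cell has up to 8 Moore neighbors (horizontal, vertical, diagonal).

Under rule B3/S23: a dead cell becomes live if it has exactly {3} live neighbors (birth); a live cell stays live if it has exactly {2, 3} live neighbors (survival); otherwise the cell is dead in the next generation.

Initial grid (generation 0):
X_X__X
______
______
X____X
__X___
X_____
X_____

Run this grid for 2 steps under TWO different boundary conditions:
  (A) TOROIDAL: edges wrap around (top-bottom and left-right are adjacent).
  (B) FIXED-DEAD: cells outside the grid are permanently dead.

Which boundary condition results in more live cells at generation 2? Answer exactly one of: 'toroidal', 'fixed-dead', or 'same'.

Answer: toroidal

Derivation:
Under TOROIDAL boundary, generation 2:
XX___X
X_____
______
X_____
XX____
_X___X
_____X
Population = 10

Under FIXED-DEAD boundary, generation 2:
______
______
______
______
______
______
______
Population = 0

Comparison: toroidal=10, fixed-dead=0 -> toroidal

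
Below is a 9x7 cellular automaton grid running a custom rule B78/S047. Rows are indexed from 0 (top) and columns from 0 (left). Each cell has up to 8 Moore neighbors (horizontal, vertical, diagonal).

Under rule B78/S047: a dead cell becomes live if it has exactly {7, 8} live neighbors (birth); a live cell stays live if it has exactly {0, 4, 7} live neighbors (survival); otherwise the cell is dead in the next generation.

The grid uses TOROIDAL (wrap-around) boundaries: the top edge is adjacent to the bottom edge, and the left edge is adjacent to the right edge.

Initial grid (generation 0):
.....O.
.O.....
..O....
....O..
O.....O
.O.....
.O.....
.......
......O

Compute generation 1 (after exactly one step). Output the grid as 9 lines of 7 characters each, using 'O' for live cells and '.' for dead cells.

Answer: .......
.......
.......
....O..
.......
.......
.......
.......
.......

Derivation:
Simulating step by step:
Generation 0 (given above): 9 live cells
Generation 1: 1 live cells
(generation 1 grid is the final answer)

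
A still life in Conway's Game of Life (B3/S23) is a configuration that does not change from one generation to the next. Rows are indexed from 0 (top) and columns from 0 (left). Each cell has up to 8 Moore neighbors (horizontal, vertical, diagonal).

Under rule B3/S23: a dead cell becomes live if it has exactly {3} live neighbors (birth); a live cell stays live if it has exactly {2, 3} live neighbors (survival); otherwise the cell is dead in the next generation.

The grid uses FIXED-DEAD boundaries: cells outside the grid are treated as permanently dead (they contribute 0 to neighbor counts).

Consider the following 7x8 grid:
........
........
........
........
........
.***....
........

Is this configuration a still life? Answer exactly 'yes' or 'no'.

Compute generation 1 and compare to generation 0 (given above):
Generation 1:
........
........
........
........
..*.....
..*.....
..*.....
Cell (4,2) differs: gen0=0 vs gen1=1 -> NOT a still life.

Answer: no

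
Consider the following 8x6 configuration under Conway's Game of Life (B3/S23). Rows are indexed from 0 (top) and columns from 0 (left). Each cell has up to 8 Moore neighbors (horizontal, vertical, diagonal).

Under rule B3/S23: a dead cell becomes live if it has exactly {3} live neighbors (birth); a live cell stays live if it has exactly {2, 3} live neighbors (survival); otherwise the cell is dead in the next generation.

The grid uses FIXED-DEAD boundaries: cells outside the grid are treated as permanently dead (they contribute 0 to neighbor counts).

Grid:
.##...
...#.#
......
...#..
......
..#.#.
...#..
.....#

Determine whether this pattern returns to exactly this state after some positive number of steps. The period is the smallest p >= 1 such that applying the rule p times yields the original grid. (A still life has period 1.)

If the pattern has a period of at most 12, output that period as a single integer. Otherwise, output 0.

Answer: 0

Derivation:
Simulating and comparing each generation to the original:
Gen 0 (original, given above): 9 live cells
Gen 1: 7 live cells, differs from original
Gen 2: 5 live cells, differs from original
Gen 3: 6 live cells, differs from original
Gen 4: 6 live cells, differs from original
Gen 5: 6 live cells, differs from original
Gen 6: 6 live cells, differs from original
Gen 7: 6 live cells, differs from original
Gen 8: 6 live cells, differs from original
Gen 9: 6 live cells, differs from original
Gen 10: 6 live cells, differs from original
Gen 11: 6 live cells, differs from original
Gen 12: 6 live cells, differs from original
No period found within 12 steps.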